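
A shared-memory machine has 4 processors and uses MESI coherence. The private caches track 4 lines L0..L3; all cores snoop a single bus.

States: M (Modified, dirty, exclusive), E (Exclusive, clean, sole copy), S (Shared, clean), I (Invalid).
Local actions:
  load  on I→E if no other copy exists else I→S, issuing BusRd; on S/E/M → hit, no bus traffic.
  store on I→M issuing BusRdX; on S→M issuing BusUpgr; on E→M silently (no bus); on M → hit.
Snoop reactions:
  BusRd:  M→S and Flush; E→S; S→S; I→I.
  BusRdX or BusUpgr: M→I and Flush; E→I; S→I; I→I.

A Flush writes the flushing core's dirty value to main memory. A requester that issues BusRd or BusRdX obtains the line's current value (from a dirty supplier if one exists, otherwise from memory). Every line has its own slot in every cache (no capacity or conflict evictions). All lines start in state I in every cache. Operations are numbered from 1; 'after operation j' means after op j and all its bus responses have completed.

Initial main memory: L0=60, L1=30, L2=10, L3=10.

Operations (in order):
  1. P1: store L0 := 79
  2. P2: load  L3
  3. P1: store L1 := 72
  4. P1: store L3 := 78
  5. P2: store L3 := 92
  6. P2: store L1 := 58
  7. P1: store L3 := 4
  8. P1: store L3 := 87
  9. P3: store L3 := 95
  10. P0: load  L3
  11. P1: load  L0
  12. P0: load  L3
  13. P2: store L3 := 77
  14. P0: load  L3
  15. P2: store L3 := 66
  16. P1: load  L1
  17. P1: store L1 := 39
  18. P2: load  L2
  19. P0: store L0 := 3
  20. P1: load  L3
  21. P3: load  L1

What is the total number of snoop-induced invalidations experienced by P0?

  op1 P1: store L0 := 79 → I/M/I/I on L0; bus BusRdX; mem=60
  op2 P2: load  L3 → I/I/E/I on L3; bus BusRd; mem=10
  op3 P1: store L1 := 72 → I/M/I/I on L1; bus BusRdX; mem=30
  op4 P1: store L3 := 78 → I/M/I/I on L3; bus BusRdX; mem=10
  op5 P2: store L3 := 92 → I/I/M/I on L3; bus BusRdX Flush; mem=78
  op6 P2: store L1 := 58 → I/I/M/I on L1; bus BusRdX Flush; mem=72
  op7 P1: store L3 := 4 → I/M/I/I on L3; bus BusRdX Flush; mem=92
  op8 P1: store L3 := 87 → I/M/I/I on L3; bus (none); mem=92
  op9 P3: store L3 := 95 → I/I/I/M on L3; bus BusRdX Flush; mem=87
  op10 P0: load  L3 → S/I/I/S on L3; bus BusRd Flush; mem=95
  op11 P1: load  L0 → I/M/I/I on L0; bus (none); mem=60
  op12 P0: load  L3 → S/I/I/S on L3; bus (none); mem=95
  op13 P2: store L3 := 77 → I/I/M/I on L3; bus BusRdX; mem=95
  op14 P0: load  L3 → S/I/S/I on L3; bus BusRd Flush; mem=77
  op15 P2: store L3 := 66 → I/I/M/I on L3; bus BusUpgr; mem=77
  op16 P1: load  L1 → I/S/S/I on L1; bus BusRd Flush; mem=58
  op17 P1: store L1 := 39 → I/M/I/I on L1; bus BusUpgr; mem=58
  op18 P2: load  L2 → I/I/E/I on L2; bus BusRd; mem=10
  op19 P0: store L0 := 3 → M/I/I/I on L0; bus BusRdX Flush; mem=79
  op20 P1: load  L3 → I/S/S/I on L3; bus BusRd Flush; mem=66
  op21 P3: load  L1 → I/S/I/S on L1; bus BusRd Flush; mem=39

invalidations = 2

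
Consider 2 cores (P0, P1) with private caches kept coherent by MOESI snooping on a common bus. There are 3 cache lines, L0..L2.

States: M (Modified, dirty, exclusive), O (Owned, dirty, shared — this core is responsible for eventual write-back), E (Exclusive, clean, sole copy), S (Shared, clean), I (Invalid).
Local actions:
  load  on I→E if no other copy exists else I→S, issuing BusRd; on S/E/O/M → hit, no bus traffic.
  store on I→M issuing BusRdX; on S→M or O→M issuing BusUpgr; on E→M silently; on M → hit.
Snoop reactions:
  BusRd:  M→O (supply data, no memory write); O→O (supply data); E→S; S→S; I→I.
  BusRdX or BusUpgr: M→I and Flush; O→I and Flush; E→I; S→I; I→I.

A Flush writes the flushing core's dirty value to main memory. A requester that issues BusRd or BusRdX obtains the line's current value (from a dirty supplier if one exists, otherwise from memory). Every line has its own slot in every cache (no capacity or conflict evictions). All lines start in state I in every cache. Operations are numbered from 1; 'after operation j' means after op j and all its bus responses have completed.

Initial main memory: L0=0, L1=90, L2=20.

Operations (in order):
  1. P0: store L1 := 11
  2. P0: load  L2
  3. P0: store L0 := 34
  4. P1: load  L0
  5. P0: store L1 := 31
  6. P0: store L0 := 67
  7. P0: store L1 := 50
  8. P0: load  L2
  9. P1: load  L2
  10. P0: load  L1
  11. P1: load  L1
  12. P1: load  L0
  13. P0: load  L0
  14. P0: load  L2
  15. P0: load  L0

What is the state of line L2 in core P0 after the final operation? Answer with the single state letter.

  op1 P0: store L1 := 11 → M/I on L1; bus BusRdX; mem=90
  op2 P0: load  L2 → E/I on L2; bus BusRd; mem=20
  op3 P0: store L0 := 34 → M/I on L0; bus BusRdX; mem=0
  op4 P1: load  L0 → O/S on L0; bus BusRd; mem=0
  op5 P0: store L1 := 31 → M/I on L1; bus (none); mem=90
  op6 P0: store L0 := 67 → M/I on L0; bus BusUpgr; mem=0
  op7 P0: store L1 := 50 → M/I on L1; bus (none); mem=90
  op8 P0: load  L2 → E/I on L2; bus (none); mem=20
  op9 P1: load  L2 → S/S on L2; bus BusRd; mem=20
  op10 P0: load  L1 → M/I on L1; bus (none); mem=90
  op11 P1: load  L1 → O/S on L1; bus BusRd; mem=90
  op12 P1: load  L0 → O/S on L0; bus BusRd; mem=0
  op13 P0: load  L0 → O/S on L0; bus (none); mem=0
  op14 P0: load  L2 → S/S on L2; bus (none); mem=20
  op15 P0: load  L0 → O/S on L0; bus (none); mem=0

state = S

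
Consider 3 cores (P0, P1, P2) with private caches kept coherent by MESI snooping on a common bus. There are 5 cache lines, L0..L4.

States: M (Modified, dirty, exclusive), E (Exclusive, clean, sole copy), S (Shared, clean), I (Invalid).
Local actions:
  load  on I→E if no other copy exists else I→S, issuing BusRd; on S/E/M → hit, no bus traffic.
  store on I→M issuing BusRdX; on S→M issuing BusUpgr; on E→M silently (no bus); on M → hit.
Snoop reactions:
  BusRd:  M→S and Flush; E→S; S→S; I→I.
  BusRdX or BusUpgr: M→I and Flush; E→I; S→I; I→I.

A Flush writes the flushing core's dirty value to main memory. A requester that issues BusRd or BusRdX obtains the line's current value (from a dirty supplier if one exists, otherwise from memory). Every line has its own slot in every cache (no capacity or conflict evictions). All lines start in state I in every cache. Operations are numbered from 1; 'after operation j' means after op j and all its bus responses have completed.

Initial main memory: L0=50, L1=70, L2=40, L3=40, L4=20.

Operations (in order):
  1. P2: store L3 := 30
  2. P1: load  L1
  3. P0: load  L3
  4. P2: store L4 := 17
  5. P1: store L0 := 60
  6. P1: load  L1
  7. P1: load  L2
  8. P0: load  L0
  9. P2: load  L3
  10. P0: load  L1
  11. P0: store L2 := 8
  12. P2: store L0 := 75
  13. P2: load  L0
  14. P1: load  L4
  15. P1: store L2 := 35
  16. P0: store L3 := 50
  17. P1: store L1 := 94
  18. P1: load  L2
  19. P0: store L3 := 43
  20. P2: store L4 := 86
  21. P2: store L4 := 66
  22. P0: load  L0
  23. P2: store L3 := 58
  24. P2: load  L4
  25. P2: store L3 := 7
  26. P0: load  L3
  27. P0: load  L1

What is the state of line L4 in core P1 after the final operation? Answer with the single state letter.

state = I

[1] P2: store L3 := 30 | P0:I, P1:I, P2:M(30) | bus: BusRdX
[2] P1: load  L1 | P0:I, P1:E(70), P2:I | bus: BusRd
[3] P0: load  L3 | P0:S(30), P1:I, P2:S(30) | bus: BusRd,Flush
[4] P2: store L4 := 17 | P0:I, P1:I, P2:M(17) | bus: BusRdX
[5] P1: store L0 := 60 | P0:I, P1:M(60), P2:I | bus: BusRdX
[6] P1: load  L1 | P0:I, P1:E(70), P2:I | bus: none
[7] P1: load  L2 | P0:I, P1:E(40), P2:I | bus: BusRd
[8] P0: load  L0 | P0:S(60), P1:S(60), P2:I | bus: BusRd,Flush
[9] P2: load  L3 | P0:S(30), P1:I, P2:S(30) | bus: none
[10] P0: load  L1 | P0:S(70), P1:S(70), P2:I | bus: BusRd
[11] P0: store L2 := 8 | P0:M(8), P1:I, P2:I | bus: BusRdX
[12] P2: store L0 := 75 | P0:I, P1:I, P2:M(75) | bus: BusRdX
[13] P2: load  L0 | P0:I, P1:I, P2:M(75) | bus: none
[14] P1: load  L4 | P0:I, P1:S(17), P2:S(17) | bus: BusRd,Flush
[15] P1: store L2 := 35 | P0:I, P1:M(35), P2:I | bus: BusRdX,Flush
[16] P0: store L3 := 50 | P0:M(50), P1:I, P2:I | bus: BusUpgr
[17] P1: store L1 := 94 | P0:I, P1:M(94), P2:I | bus: BusUpgr
[18] P1: load  L2 | P0:I, P1:M(35), P2:I | bus: none
[19] P0: store L3 := 43 | P0:M(43), P1:I, P2:I | bus: none
[20] P2: store L4 := 86 | P0:I, P1:I, P2:M(86) | bus: BusUpgr
[21] P2: store L4 := 66 | P0:I, P1:I, P2:M(66) | bus: none
[22] P0: load  L0 | P0:S(75), P1:I, P2:S(75) | bus: BusRd,Flush
[23] P2: store L3 := 58 | P0:I, P1:I, P2:M(58) | bus: BusRdX,Flush
[24] P2: load  L4 | P0:I, P1:I, P2:M(66) | bus: none
[25] P2: store L3 := 7 | P0:I, P1:I, P2:M(7) | bus: none
[26] P0: load  L3 | P0:S(7), P1:I, P2:S(7) | bus: BusRd,Flush
[27] P0: load  L1 | P0:S(94), P1:S(94), P2:I | bus: BusRd,Flush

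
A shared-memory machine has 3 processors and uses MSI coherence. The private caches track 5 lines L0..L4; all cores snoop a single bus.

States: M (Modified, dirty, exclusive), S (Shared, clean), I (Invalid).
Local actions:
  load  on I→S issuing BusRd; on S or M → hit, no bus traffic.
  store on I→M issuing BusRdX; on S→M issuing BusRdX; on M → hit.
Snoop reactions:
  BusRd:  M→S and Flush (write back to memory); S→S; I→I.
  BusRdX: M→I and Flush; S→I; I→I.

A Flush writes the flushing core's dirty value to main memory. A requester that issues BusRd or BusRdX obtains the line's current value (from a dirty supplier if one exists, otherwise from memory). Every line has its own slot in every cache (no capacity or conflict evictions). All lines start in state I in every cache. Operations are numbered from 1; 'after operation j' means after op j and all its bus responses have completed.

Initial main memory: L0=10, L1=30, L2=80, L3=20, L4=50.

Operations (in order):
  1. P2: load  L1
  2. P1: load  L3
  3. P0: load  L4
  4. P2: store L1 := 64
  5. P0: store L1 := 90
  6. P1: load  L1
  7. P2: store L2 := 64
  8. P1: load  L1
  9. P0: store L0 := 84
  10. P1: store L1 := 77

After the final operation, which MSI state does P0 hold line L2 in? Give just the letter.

step 1: P2: load  L1  ⟶  IIS  (L1)  txn=BusRd  M[L1]=30
step 2: P1: load  L3  ⟶  ISI  (L3)  txn=BusRd  M[L3]=20
step 3: P0: load  L4  ⟶  SII  (L4)  txn=BusRd  M[L4]=50
step 4: P2: store L1 := 64  ⟶  IIM  (L1)  txn=BusRdX  M[L1]=30
step 5: P0: store L1 := 90  ⟶  MII  (L1)  txn=BusRdX+Flush  M[L1]=64
step 6: P1: load  L1  ⟶  SSI  (L1)  txn=BusRd+Flush  M[L1]=90
step 7: P2: store L2 := 64  ⟶  IIM  (L2)  txn=BusRdX  M[L2]=80
step 8: P1: load  L1  ⟶  SSI  (L1)  txn=∅  M[L1]=90
step 9: P0: store L0 := 84  ⟶  MII  (L0)  txn=BusRdX  M[L0]=10
step 10: P1: store L1 := 77  ⟶  IMI  (L1)  txn=BusRdX  M[L1]=90

state = I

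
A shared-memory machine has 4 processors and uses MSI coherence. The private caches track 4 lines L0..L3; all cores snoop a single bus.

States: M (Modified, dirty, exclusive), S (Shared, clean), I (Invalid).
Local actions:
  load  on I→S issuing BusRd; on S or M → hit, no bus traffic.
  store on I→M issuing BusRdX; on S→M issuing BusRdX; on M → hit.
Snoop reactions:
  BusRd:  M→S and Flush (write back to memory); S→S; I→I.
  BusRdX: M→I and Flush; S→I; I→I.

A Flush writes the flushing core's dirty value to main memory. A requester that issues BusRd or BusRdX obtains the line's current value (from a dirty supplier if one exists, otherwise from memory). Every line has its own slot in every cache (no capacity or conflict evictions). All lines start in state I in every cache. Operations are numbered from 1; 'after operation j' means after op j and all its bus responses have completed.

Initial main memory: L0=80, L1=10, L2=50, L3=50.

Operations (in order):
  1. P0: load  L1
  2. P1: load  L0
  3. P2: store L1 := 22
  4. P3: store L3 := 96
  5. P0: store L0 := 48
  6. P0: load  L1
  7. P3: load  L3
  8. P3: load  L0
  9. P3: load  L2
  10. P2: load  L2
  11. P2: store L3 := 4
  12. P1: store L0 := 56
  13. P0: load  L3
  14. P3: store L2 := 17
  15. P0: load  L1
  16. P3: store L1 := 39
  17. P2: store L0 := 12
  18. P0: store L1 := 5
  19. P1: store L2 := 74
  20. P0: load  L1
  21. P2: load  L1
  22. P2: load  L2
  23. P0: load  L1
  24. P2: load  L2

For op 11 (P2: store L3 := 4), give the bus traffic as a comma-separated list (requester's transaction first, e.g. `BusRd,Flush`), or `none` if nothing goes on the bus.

bus = BusRdX,Flush

step 1: P0: load  L1  ⟶  SIII  (L1)  txn=BusRd  M[L1]=10
step 2: P1: load  L0  ⟶  ISII  (L0)  txn=BusRd  M[L0]=80
step 3: P2: store L1 := 22  ⟶  IIMI  (L1)  txn=BusRdX  M[L1]=10
step 4: P3: store L3 := 96  ⟶  IIIM  (L3)  txn=BusRdX  M[L3]=50
step 5: P0: store L0 := 48  ⟶  MIII  (L0)  txn=BusRdX  M[L0]=80
step 6: P0: load  L1  ⟶  SISI  (L1)  txn=BusRd+Flush  M[L1]=22
step 7: P3: load  L3  ⟶  IIIM  (L3)  txn=∅  M[L3]=50
step 8: P3: load  L0  ⟶  SIIS  (L0)  txn=BusRd+Flush  M[L0]=48
step 9: P3: load  L2  ⟶  IIIS  (L2)  txn=BusRd  M[L2]=50
step 10: P2: load  L2  ⟶  IISS  (L2)  txn=BusRd  M[L2]=50
step 11: P2: store L3 := 4  ⟶  IIMI  (L3)  txn=BusRdX+Flush  M[L3]=96
step 12: P1: store L0 := 56  ⟶  IMII  (L0)  txn=BusRdX  M[L0]=48
step 13: P0: load  L3  ⟶  SISI  (L3)  txn=BusRd+Flush  M[L3]=4
step 14: P3: store L2 := 17  ⟶  IIIM  (L2)  txn=BusRdX  M[L2]=50
step 15: P0: load  L1  ⟶  SISI  (L1)  txn=∅  M[L1]=22
step 16: P3: store L1 := 39  ⟶  IIIM  (L1)  txn=BusRdX  M[L1]=22
step 17: P2: store L0 := 12  ⟶  IIMI  (L0)  txn=BusRdX+Flush  M[L0]=56
step 18: P0: store L1 := 5  ⟶  MIII  (L1)  txn=BusRdX+Flush  M[L1]=39
step 19: P1: store L2 := 74  ⟶  IMII  (L2)  txn=BusRdX+Flush  M[L2]=17
step 20: P0: load  L1  ⟶  MIII  (L1)  txn=∅  M[L1]=39
step 21: P2: load  L1  ⟶  SISI  (L1)  txn=BusRd+Flush  M[L1]=5
step 22: P2: load  L2  ⟶  ISSI  (L2)  txn=BusRd+Flush  M[L2]=74
step 23: P0: load  L1  ⟶  SISI  (L1)  txn=∅  M[L1]=5
step 24: P2: load  L2  ⟶  ISSI  (L2)  txn=∅  M[L2]=74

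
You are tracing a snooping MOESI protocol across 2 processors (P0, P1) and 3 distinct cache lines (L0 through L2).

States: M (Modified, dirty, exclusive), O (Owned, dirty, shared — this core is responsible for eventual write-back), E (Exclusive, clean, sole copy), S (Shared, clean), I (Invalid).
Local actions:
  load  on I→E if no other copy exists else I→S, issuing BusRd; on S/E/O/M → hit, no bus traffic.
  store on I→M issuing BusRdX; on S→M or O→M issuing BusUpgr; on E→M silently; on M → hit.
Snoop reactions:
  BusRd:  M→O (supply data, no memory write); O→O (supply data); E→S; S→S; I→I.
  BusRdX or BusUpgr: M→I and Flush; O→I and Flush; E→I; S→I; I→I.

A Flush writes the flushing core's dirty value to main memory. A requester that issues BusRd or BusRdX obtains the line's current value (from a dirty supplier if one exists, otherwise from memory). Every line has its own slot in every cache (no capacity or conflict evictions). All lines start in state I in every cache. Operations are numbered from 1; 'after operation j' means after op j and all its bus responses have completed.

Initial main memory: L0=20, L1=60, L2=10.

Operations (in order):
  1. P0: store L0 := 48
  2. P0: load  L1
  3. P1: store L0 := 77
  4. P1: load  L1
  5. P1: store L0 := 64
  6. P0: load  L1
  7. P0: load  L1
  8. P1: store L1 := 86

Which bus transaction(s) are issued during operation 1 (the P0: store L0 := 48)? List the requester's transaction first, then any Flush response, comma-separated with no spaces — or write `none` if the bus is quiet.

bus = BusRdX

[1] P0: store L0 := 48 | P0:M(48), P1:I | bus: BusRdX
[2] P0: load  L1 | P0:E(60), P1:I | bus: BusRd
[3] P1: store L0 := 77 | P0:I, P1:M(77) | bus: BusRdX,Flush
[4] P1: load  L1 | P0:S(60), P1:S(60) | bus: BusRd
[5] P1: store L0 := 64 | P0:I, P1:M(64) | bus: none
[6] P0: load  L1 | P0:S(60), P1:S(60) | bus: none
[7] P0: load  L1 | P0:S(60), P1:S(60) | bus: none
[8] P1: store L1 := 86 | P0:I, P1:M(86) | bus: BusUpgr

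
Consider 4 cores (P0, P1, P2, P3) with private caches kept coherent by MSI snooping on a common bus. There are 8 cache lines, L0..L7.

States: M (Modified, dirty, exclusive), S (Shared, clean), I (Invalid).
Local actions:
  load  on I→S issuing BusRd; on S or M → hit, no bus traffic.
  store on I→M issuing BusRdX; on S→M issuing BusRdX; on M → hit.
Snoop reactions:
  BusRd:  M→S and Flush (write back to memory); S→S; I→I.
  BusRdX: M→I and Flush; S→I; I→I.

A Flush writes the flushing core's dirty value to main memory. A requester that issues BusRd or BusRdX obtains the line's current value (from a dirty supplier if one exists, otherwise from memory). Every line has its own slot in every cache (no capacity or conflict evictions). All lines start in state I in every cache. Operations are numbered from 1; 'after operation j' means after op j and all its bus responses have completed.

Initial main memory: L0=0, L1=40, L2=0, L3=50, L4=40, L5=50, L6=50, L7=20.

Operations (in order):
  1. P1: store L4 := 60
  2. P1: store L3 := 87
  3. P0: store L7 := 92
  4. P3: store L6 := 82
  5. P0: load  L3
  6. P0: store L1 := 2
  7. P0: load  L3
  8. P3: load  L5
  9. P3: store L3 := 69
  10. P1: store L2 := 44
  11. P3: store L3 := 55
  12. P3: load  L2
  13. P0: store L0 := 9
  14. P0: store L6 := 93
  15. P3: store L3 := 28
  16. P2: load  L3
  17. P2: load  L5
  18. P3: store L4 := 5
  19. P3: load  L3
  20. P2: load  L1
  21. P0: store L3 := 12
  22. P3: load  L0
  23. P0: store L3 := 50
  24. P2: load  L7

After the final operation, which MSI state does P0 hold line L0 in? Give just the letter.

state = S

[1] P1: store L4 := 60 | P0:I, P1:M(60), P2:I, P3:I | bus: BusRdX
[2] P1: store L3 := 87 | P0:I, P1:M(87), P2:I, P3:I | bus: BusRdX
[3] P0: store L7 := 92 | P0:M(92), P1:I, P2:I, P3:I | bus: BusRdX
[4] P3: store L6 := 82 | P0:I, P1:I, P2:I, P3:M(82) | bus: BusRdX
[5] P0: load  L3 | P0:S(87), P1:S(87), P2:I, P3:I | bus: BusRd,Flush
[6] P0: store L1 := 2 | P0:M(2), P1:I, P2:I, P3:I | bus: BusRdX
[7] P0: load  L3 | P0:S(87), P1:S(87), P2:I, P3:I | bus: none
[8] P3: load  L5 | P0:I, P1:I, P2:I, P3:S(50) | bus: BusRd
[9] P3: store L3 := 69 | P0:I, P1:I, P2:I, P3:M(69) | bus: BusRdX
[10] P1: store L2 := 44 | P0:I, P1:M(44), P2:I, P3:I | bus: BusRdX
[11] P3: store L3 := 55 | P0:I, P1:I, P2:I, P3:M(55) | bus: none
[12] P3: load  L2 | P0:I, P1:S(44), P2:I, P3:S(44) | bus: BusRd,Flush
[13] P0: store L0 := 9 | P0:M(9), P1:I, P2:I, P3:I | bus: BusRdX
[14] P0: store L6 := 93 | P0:M(93), P1:I, P2:I, P3:I | bus: BusRdX,Flush
[15] P3: store L3 := 28 | P0:I, P1:I, P2:I, P3:M(28) | bus: none
[16] P2: load  L3 | P0:I, P1:I, P2:S(28), P3:S(28) | bus: BusRd,Flush
[17] P2: load  L5 | P0:I, P1:I, P2:S(50), P3:S(50) | bus: BusRd
[18] P3: store L4 := 5 | P0:I, P1:I, P2:I, P3:M(5) | bus: BusRdX,Flush
[19] P3: load  L3 | P0:I, P1:I, P2:S(28), P3:S(28) | bus: none
[20] P2: load  L1 | P0:S(2), P1:I, P2:S(2), P3:I | bus: BusRd,Flush
[21] P0: store L3 := 12 | P0:M(12), P1:I, P2:I, P3:I | bus: BusRdX
[22] P3: load  L0 | P0:S(9), P1:I, P2:I, P3:S(9) | bus: BusRd,Flush
[23] P0: store L3 := 50 | P0:M(50), P1:I, P2:I, P3:I | bus: none
[24] P2: load  L7 | P0:S(92), P1:I, P2:S(92), P3:I | bus: BusRd,Flush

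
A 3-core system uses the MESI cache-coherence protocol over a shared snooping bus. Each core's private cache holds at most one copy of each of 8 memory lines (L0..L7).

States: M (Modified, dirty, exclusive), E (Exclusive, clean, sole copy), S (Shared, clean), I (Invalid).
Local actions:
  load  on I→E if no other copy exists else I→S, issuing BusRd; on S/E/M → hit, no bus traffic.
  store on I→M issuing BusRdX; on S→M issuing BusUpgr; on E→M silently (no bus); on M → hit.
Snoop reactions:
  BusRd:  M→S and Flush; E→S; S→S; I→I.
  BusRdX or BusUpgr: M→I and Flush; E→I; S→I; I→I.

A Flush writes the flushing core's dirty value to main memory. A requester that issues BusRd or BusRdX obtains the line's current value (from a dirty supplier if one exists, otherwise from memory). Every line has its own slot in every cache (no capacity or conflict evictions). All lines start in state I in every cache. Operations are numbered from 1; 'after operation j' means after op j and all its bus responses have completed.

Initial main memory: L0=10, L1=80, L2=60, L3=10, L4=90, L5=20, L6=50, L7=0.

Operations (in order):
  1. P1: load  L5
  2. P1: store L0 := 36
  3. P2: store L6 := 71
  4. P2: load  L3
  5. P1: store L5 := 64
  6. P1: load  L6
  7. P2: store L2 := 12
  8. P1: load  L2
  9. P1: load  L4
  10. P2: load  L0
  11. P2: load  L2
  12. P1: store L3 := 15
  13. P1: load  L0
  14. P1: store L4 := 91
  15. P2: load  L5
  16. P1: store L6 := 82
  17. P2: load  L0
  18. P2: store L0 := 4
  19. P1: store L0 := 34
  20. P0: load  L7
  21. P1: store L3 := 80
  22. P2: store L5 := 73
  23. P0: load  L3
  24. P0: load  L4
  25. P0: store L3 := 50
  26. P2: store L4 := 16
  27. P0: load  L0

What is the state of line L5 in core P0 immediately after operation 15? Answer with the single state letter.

state = I

1. P1: load  L5  bus=[BusRd]  L5: P0=I P1=E P2=I  mem[L5]=20
2. P1: store L0 := 36  bus=[BusRdX]  L0: P0=I P1=M P2=I  mem[L0]=10
3. P2: store L6 := 71  bus=[BusRdX]  L6: P0=I P1=I P2=M  mem[L6]=50
4. P2: load  L3  bus=[BusRd]  L3: P0=I P1=I P2=E  mem[L3]=10
5. P1: store L5 := 64  bus=[-]  L5: P0=I P1=M P2=I  mem[L5]=20
6. P1: load  L6  bus=[BusRd,Flush]  L6: P0=I P1=S P2=S  mem[L6]=71
7. P2: store L2 := 12  bus=[BusRdX]  L2: P0=I P1=I P2=M  mem[L2]=60
8. P1: load  L2  bus=[BusRd,Flush]  L2: P0=I P1=S P2=S  mem[L2]=12
9. P1: load  L4  bus=[BusRd]  L4: P0=I P1=E P2=I  mem[L4]=90
10. P2: load  L0  bus=[BusRd,Flush]  L0: P0=I P1=S P2=S  mem[L0]=36
11. P2: load  L2  bus=[-]  L2: P0=I P1=S P2=S  mem[L2]=12
12. P1: store L3 := 15  bus=[BusRdX]  L3: P0=I P1=M P2=I  mem[L3]=10
13. P1: load  L0  bus=[-]  L0: P0=I P1=S P2=S  mem[L0]=36
14. P1: store L4 := 91  bus=[-]  L4: P0=I P1=M P2=I  mem[L4]=90
15. P2: load  L5  bus=[BusRd,Flush]  L5: P0=I P1=S P2=S  mem[L5]=64
16. P1: store L6 := 82  bus=[BusUpgr]  L6: P0=I P1=M P2=I  mem[L6]=71
17. P2: load  L0  bus=[-]  L0: P0=I P1=S P2=S  mem[L0]=36
18. P2: store L0 := 4  bus=[BusUpgr]  L0: P0=I P1=I P2=M  mem[L0]=36
19. P1: store L0 := 34  bus=[BusRdX,Flush]  L0: P0=I P1=M P2=I  mem[L0]=4
20. P0: load  L7  bus=[BusRd]  L7: P0=E P1=I P2=I  mem[L7]=0
21. P1: store L3 := 80  bus=[-]  L3: P0=I P1=M P2=I  mem[L3]=10
22. P2: store L5 := 73  bus=[BusUpgr]  L5: P0=I P1=I P2=M  mem[L5]=64
23. P0: load  L3  bus=[BusRd,Flush]  L3: P0=S P1=S P2=I  mem[L3]=80
24. P0: load  L4  bus=[BusRd,Flush]  L4: P0=S P1=S P2=I  mem[L4]=91
25. P0: store L3 := 50  bus=[BusUpgr]  L3: P0=M P1=I P2=I  mem[L3]=80
26. P2: store L4 := 16  bus=[BusRdX]  L4: P0=I P1=I P2=M  mem[L4]=91
27. P0: load  L0  bus=[BusRd,Flush]  L0: P0=S P1=S P2=I  mem[L0]=34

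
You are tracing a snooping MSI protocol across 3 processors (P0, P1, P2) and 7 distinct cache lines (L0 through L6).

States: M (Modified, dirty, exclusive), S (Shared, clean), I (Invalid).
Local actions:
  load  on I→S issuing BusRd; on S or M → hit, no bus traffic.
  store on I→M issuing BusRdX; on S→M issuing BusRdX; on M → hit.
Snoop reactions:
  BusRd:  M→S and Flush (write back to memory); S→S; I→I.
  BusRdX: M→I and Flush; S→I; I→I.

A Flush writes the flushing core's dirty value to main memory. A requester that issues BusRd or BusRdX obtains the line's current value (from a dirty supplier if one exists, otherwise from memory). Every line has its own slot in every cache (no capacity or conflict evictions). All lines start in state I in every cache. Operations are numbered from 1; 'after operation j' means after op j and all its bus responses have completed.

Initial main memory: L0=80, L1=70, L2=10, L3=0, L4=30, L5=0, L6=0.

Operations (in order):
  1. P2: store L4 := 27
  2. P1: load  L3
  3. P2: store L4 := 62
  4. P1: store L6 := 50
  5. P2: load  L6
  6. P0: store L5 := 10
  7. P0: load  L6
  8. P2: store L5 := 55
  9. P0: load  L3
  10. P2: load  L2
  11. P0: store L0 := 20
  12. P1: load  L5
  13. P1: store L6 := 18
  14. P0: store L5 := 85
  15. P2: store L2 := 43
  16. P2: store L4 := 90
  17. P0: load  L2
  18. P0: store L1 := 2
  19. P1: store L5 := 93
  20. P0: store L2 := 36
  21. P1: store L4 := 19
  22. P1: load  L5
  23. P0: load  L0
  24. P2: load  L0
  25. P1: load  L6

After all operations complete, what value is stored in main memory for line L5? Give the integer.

1. P2: store L4 := 27  bus=[BusRdX]  L4: P0=I P1=I P2=M  mem[L4]=30
2. P1: load  L3  bus=[BusRd]  L3: P0=I P1=S P2=I  mem[L3]=0
3. P2: store L4 := 62  bus=[-]  L4: P0=I P1=I P2=M  mem[L4]=30
4. P1: store L6 := 50  bus=[BusRdX]  L6: P0=I P1=M P2=I  mem[L6]=0
5. P2: load  L6  bus=[BusRd,Flush]  L6: P0=I P1=S P2=S  mem[L6]=50
6. P0: store L5 := 10  bus=[BusRdX]  L5: P0=M P1=I P2=I  mem[L5]=0
7. P0: load  L6  bus=[BusRd]  L6: P0=S P1=S P2=S  mem[L6]=50
8. P2: store L5 := 55  bus=[BusRdX,Flush]  L5: P0=I P1=I P2=M  mem[L5]=10
9. P0: load  L3  bus=[BusRd]  L3: P0=S P1=S P2=I  mem[L3]=0
10. P2: load  L2  bus=[BusRd]  L2: P0=I P1=I P2=S  mem[L2]=10
11. P0: store L0 := 20  bus=[BusRdX]  L0: P0=M P1=I P2=I  mem[L0]=80
12. P1: load  L5  bus=[BusRd,Flush]  L5: P0=I P1=S P2=S  mem[L5]=55
13. P1: store L6 := 18  bus=[BusRdX]  L6: P0=I P1=M P2=I  mem[L6]=50
14. P0: store L5 := 85  bus=[BusRdX]  L5: P0=M P1=I P2=I  mem[L5]=55
15. P2: store L2 := 43  bus=[BusRdX]  L2: P0=I P1=I P2=M  mem[L2]=10
16. P2: store L4 := 90  bus=[-]  L4: P0=I P1=I P2=M  mem[L4]=30
17. P0: load  L2  bus=[BusRd,Flush]  L2: P0=S P1=I P2=S  mem[L2]=43
18. P0: store L1 := 2  bus=[BusRdX]  L1: P0=M P1=I P2=I  mem[L1]=70
19. P1: store L5 := 93  bus=[BusRdX,Flush]  L5: P0=I P1=M P2=I  mem[L5]=85
20. P0: store L2 := 36  bus=[BusRdX]  L2: P0=M P1=I P2=I  mem[L2]=43
21. P1: store L4 := 19  bus=[BusRdX,Flush]  L4: P0=I P1=M P2=I  mem[L4]=90
22. P1: load  L5  bus=[-]  L5: P0=I P1=M P2=I  mem[L5]=85
23. P0: load  L0  bus=[-]  L0: P0=M P1=I P2=I  mem[L0]=80
24. P2: load  L0  bus=[BusRd,Flush]  L0: P0=S P1=I P2=S  mem[L0]=20
25. P1: load  L6  bus=[-]  L6: P0=I P1=M P2=I  mem[L6]=50

memory[L5] = 85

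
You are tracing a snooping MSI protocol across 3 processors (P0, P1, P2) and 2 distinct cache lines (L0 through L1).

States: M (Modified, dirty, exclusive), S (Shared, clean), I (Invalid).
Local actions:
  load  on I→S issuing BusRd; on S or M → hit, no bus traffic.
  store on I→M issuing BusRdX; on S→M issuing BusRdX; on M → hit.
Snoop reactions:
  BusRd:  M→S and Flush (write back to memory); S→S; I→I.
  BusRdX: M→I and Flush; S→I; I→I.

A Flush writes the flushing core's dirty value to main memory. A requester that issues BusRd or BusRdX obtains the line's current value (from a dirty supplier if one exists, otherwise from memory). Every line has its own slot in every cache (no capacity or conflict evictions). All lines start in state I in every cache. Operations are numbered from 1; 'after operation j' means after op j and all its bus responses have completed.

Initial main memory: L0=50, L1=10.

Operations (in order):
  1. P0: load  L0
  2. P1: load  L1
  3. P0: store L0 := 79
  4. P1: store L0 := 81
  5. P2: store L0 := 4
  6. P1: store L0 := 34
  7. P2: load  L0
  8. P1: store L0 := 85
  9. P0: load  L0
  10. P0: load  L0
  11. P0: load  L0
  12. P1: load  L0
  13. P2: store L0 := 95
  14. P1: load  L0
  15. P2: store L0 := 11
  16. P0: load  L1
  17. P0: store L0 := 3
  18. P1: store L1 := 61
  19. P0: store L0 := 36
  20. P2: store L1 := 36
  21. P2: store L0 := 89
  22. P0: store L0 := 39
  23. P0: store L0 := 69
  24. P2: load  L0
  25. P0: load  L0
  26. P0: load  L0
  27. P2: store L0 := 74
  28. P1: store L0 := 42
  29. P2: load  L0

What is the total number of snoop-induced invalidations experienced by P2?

invalidations = 5

step 1: P0: load  L0  ⟶  SII  (L0)  txn=BusRd  M[L0]=50
step 2: P1: load  L1  ⟶  ISI  (L1)  txn=BusRd  M[L1]=10
step 3: P0: store L0 := 79  ⟶  MII  (L0)  txn=BusRdX  M[L0]=50
step 4: P1: store L0 := 81  ⟶  IMI  (L0)  txn=BusRdX+Flush  M[L0]=79
step 5: P2: store L0 := 4  ⟶  IIM  (L0)  txn=BusRdX+Flush  M[L0]=81
step 6: P1: store L0 := 34  ⟶  IMI  (L0)  txn=BusRdX+Flush  M[L0]=4
step 7: P2: load  L0  ⟶  ISS  (L0)  txn=BusRd+Flush  M[L0]=34
step 8: P1: store L0 := 85  ⟶  IMI  (L0)  txn=BusRdX  M[L0]=34
step 9: P0: load  L0  ⟶  SSI  (L0)  txn=BusRd+Flush  M[L0]=85
step 10: P0: load  L0  ⟶  SSI  (L0)  txn=∅  M[L0]=85
step 11: P0: load  L0  ⟶  SSI  (L0)  txn=∅  M[L0]=85
step 12: P1: load  L0  ⟶  SSI  (L0)  txn=∅  M[L0]=85
step 13: P2: store L0 := 95  ⟶  IIM  (L0)  txn=BusRdX  M[L0]=85
step 14: P1: load  L0  ⟶  ISS  (L0)  txn=BusRd+Flush  M[L0]=95
step 15: P2: store L0 := 11  ⟶  IIM  (L0)  txn=BusRdX  M[L0]=95
step 16: P0: load  L1  ⟶  SSI  (L1)  txn=BusRd  M[L1]=10
step 17: P0: store L0 := 3  ⟶  MII  (L0)  txn=BusRdX+Flush  M[L0]=11
step 18: P1: store L1 := 61  ⟶  IMI  (L1)  txn=BusRdX  M[L1]=10
step 19: P0: store L0 := 36  ⟶  MII  (L0)  txn=∅  M[L0]=11
step 20: P2: store L1 := 36  ⟶  IIM  (L1)  txn=BusRdX+Flush  M[L1]=61
step 21: P2: store L0 := 89  ⟶  IIM  (L0)  txn=BusRdX+Flush  M[L0]=36
step 22: P0: store L0 := 39  ⟶  MII  (L0)  txn=BusRdX+Flush  M[L0]=89
step 23: P0: store L0 := 69  ⟶  MII  (L0)  txn=∅  M[L0]=89
step 24: P2: load  L0  ⟶  SIS  (L0)  txn=BusRd+Flush  M[L0]=69
step 25: P0: load  L0  ⟶  SIS  (L0)  txn=∅  M[L0]=69
step 26: P0: load  L0  ⟶  SIS  (L0)  txn=∅  M[L0]=69
step 27: P2: store L0 := 74  ⟶  IIM  (L0)  txn=BusRdX  M[L0]=69
step 28: P1: store L0 := 42  ⟶  IMI  (L0)  txn=BusRdX+Flush  M[L0]=74
step 29: P2: load  L0  ⟶  ISS  (L0)  txn=BusRd+Flush  M[L0]=42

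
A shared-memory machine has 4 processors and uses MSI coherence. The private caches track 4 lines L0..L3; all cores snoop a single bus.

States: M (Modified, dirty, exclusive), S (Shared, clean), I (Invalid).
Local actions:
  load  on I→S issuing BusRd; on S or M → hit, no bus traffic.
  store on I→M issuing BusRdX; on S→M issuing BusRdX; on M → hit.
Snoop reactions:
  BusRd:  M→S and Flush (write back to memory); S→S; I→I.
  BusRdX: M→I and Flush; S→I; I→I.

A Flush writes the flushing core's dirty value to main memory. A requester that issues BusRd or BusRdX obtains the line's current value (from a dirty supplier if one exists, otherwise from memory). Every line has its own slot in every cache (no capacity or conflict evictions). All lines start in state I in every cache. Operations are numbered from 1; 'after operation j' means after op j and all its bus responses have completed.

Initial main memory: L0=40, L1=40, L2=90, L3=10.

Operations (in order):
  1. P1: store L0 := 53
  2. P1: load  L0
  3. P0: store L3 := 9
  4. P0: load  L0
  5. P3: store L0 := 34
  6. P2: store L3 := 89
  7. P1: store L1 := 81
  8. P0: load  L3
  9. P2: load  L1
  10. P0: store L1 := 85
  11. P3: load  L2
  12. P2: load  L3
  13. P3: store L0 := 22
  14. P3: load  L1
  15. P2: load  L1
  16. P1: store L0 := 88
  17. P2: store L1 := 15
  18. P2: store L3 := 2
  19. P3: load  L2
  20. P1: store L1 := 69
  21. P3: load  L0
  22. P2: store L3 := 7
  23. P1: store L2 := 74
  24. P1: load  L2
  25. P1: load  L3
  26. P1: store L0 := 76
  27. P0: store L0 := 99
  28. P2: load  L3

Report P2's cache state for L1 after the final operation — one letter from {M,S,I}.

state = I

step 1: P1: store L0 := 53  ⟶  IMII  (L0)  txn=BusRdX  M[L0]=40
step 2: P1: load  L0  ⟶  IMII  (L0)  txn=∅  M[L0]=40
step 3: P0: store L3 := 9  ⟶  MIII  (L3)  txn=BusRdX  M[L3]=10
step 4: P0: load  L0  ⟶  SSII  (L0)  txn=BusRd+Flush  M[L0]=53
step 5: P3: store L0 := 34  ⟶  IIIM  (L0)  txn=BusRdX  M[L0]=53
step 6: P2: store L3 := 89  ⟶  IIMI  (L3)  txn=BusRdX+Flush  M[L3]=9
step 7: P1: store L1 := 81  ⟶  IMII  (L1)  txn=BusRdX  M[L1]=40
step 8: P0: load  L3  ⟶  SISI  (L3)  txn=BusRd+Flush  M[L3]=89
step 9: P2: load  L1  ⟶  ISSI  (L1)  txn=BusRd+Flush  M[L1]=81
step 10: P0: store L1 := 85  ⟶  MIII  (L1)  txn=BusRdX  M[L1]=81
step 11: P3: load  L2  ⟶  IIIS  (L2)  txn=BusRd  M[L2]=90
step 12: P2: load  L3  ⟶  SISI  (L3)  txn=∅  M[L3]=89
step 13: P3: store L0 := 22  ⟶  IIIM  (L0)  txn=∅  M[L0]=53
step 14: P3: load  L1  ⟶  SIIS  (L1)  txn=BusRd+Flush  M[L1]=85
step 15: P2: load  L1  ⟶  SISS  (L1)  txn=BusRd  M[L1]=85
step 16: P1: store L0 := 88  ⟶  IMII  (L0)  txn=BusRdX+Flush  M[L0]=22
step 17: P2: store L1 := 15  ⟶  IIMI  (L1)  txn=BusRdX  M[L1]=85
step 18: P2: store L3 := 2  ⟶  IIMI  (L3)  txn=BusRdX  M[L3]=89
step 19: P3: load  L2  ⟶  IIIS  (L2)  txn=∅  M[L2]=90
step 20: P1: store L1 := 69  ⟶  IMII  (L1)  txn=BusRdX+Flush  M[L1]=15
step 21: P3: load  L0  ⟶  ISIS  (L0)  txn=BusRd+Flush  M[L0]=88
step 22: P2: store L3 := 7  ⟶  IIMI  (L3)  txn=∅  M[L3]=89
step 23: P1: store L2 := 74  ⟶  IMII  (L2)  txn=BusRdX  M[L2]=90
step 24: P1: load  L2  ⟶  IMII  (L2)  txn=∅  M[L2]=90
step 25: P1: load  L3  ⟶  ISSI  (L3)  txn=BusRd+Flush  M[L3]=7
step 26: P1: store L0 := 76  ⟶  IMII  (L0)  txn=BusRdX  M[L0]=88
step 27: P0: store L0 := 99  ⟶  MIII  (L0)  txn=BusRdX+Flush  M[L0]=76
step 28: P2: load  L3  ⟶  ISSI  (L3)  txn=∅  M[L3]=7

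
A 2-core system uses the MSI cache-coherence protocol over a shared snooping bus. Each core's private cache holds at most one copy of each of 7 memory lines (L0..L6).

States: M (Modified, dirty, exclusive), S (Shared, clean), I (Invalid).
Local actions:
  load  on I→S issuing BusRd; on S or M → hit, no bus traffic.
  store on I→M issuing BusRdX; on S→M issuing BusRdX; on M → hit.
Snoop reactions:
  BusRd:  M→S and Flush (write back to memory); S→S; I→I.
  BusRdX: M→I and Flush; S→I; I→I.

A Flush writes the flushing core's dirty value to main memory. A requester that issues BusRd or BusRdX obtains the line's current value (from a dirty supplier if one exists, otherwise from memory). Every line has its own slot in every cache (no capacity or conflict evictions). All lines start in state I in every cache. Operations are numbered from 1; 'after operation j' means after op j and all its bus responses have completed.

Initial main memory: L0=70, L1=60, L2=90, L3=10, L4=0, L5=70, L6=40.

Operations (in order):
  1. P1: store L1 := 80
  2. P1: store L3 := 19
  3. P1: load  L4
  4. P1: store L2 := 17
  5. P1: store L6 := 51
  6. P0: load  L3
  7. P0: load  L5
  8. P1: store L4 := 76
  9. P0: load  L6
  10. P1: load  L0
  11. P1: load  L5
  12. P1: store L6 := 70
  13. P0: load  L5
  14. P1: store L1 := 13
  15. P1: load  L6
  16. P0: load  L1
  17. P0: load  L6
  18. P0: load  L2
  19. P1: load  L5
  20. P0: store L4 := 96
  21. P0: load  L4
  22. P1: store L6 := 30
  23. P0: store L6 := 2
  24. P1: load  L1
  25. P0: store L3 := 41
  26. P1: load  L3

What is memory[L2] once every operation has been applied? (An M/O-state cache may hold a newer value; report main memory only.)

1. P1: store L1 := 80  bus=[BusRdX]  L1: P0=I P1=M  mem[L1]=60
2. P1: store L3 := 19  bus=[BusRdX]  L3: P0=I P1=M  mem[L3]=10
3. P1: load  L4  bus=[BusRd]  L4: P0=I P1=S  mem[L4]=0
4. P1: store L2 := 17  bus=[BusRdX]  L2: P0=I P1=M  mem[L2]=90
5. P1: store L6 := 51  bus=[BusRdX]  L6: P0=I P1=M  mem[L6]=40
6. P0: load  L3  bus=[BusRd,Flush]  L3: P0=S P1=S  mem[L3]=19
7. P0: load  L5  bus=[BusRd]  L5: P0=S P1=I  mem[L5]=70
8. P1: store L4 := 76  bus=[BusRdX]  L4: P0=I P1=M  mem[L4]=0
9. P0: load  L6  bus=[BusRd,Flush]  L6: P0=S P1=S  mem[L6]=51
10. P1: load  L0  bus=[BusRd]  L0: P0=I P1=S  mem[L0]=70
11. P1: load  L5  bus=[BusRd]  L5: P0=S P1=S  mem[L5]=70
12. P1: store L6 := 70  bus=[BusRdX]  L6: P0=I P1=M  mem[L6]=51
13. P0: load  L5  bus=[-]  L5: P0=S P1=S  mem[L5]=70
14. P1: store L1 := 13  bus=[-]  L1: P0=I P1=M  mem[L1]=60
15. P1: load  L6  bus=[-]  L6: P0=I P1=M  mem[L6]=51
16. P0: load  L1  bus=[BusRd,Flush]  L1: P0=S P1=S  mem[L1]=13
17. P0: load  L6  bus=[BusRd,Flush]  L6: P0=S P1=S  mem[L6]=70
18. P0: load  L2  bus=[BusRd,Flush]  L2: P0=S P1=S  mem[L2]=17
19. P1: load  L5  bus=[-]  L5: P0=S P1=S  mem[L5]=70
20. P0: store L4 := 96  bus=[BusRdX,Flush]  L4: P0=M P1=I  mem[L4]=76
21. P0: load  L4  bus=[-]  L4: P0=M P1=I  mem[L4]=76
22. P1: store L6 := 30  bus=[BusRdX]  L6: P0=I P1=M  mem[L6]=70
23. P0: store L6 := 2  bus=[BusRdX,Flush]  L6: P0=M P1=I  mem[L6]=30
24. P1: load  L1  bus=[-]  L1: P0=S P1=S  mem[L1]=13
25. P0: store L3 := 41  bus=[BusRdX]  L3: P0=M P1=I  mem[L3]=19
26. P1: load  L3  bus=[BusRd,Flush]  L3: P0=S P1=S  mem[L3]=41

memory[L2] = 17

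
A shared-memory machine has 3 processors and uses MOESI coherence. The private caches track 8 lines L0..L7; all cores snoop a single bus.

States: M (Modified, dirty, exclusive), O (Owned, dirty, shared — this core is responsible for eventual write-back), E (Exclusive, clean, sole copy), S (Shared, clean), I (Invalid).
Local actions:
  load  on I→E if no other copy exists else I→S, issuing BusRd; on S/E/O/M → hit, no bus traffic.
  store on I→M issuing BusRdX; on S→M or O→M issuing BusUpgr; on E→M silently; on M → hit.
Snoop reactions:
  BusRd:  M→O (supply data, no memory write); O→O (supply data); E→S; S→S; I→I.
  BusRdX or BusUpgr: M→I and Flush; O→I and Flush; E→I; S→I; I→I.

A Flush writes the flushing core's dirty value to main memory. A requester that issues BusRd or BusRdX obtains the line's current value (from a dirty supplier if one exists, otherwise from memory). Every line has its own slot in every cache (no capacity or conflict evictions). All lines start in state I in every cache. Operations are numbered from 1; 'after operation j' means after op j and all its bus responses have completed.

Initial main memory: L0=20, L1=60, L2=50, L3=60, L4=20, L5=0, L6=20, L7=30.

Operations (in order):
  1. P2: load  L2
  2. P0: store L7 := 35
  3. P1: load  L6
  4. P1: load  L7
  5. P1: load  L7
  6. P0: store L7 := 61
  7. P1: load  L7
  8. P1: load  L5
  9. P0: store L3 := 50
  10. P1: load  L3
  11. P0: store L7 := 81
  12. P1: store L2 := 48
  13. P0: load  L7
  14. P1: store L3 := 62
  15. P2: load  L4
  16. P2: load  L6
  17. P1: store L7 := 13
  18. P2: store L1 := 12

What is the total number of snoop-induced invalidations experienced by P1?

invalidations = 2

step 1: P2: load  L2  ⟶  IIE  (L2)  txn=BusRd  M[L2]=50
step 2: P0: store L7 := 35  ⟶  MII  (L7)  txn=BusRdX  M[L7]=30
step 3: P1: load  L6  ⟶  IEI  (L6)  txn=BusRd  M[L6]=20
step 4: P1: load  L7  ⟶  OSI  (L7)  txn=BusRd  M[L7]=30
step 5: P1: load  L7  ⟶  OSI  (L7)  txn=∅  M[L7]=30
step 6: P0: store L7 := 61  ⟶  MII  (L7)  txn=BusUpgr  M[L7]=30
step 7: P1: load  L7  ⟶  OSI  (L7)  txn=BusRd  M[L7]=30
step 8: P1: load  L5  ⟶  IEI  (L5)  txn=BusRd  M[L5]=0
step 9: P0: store L3 := 50  ⟶  MII  (L3)  txn=BusRdX  M[L3]=60
step 10: P1: load  L3  ⟶  OSI  (L3)  txn=BusRd  M[L3]=60
step 11: P0: store L7 := 81  ⟶  MII  (L7)  txn=BusUpgr  M[L7]=30
step 12: P1: store L2 := 48  ⟶  IMI  (L2)  txn=BusRdX  M[L2]=50
step 13: P0: load  L7  ⟶  MII  (L7)  txn=∅  M[L7]=30
step 14: P1: store L3 := 62  ⟶  IMI  (L3)  txn=BusUpgr+Flush  M[L3]=50
step 15: P2: load  L4  ⟶  IIE  (L4)  txn=BusRd  M[L4]=20
step 16: P2: load  L6  ⟶  ISS  (L6)  txn=BusRd  M[L6]=20
step 17: P1: store L7 := 13  ⟶  IMI  (L7)  txn=BusRdX+Flush  M[L7]=81
step 18: P2: store L1 := 12  ⟶  IIM  (L1)  txn=BusRdX  M[L1]=60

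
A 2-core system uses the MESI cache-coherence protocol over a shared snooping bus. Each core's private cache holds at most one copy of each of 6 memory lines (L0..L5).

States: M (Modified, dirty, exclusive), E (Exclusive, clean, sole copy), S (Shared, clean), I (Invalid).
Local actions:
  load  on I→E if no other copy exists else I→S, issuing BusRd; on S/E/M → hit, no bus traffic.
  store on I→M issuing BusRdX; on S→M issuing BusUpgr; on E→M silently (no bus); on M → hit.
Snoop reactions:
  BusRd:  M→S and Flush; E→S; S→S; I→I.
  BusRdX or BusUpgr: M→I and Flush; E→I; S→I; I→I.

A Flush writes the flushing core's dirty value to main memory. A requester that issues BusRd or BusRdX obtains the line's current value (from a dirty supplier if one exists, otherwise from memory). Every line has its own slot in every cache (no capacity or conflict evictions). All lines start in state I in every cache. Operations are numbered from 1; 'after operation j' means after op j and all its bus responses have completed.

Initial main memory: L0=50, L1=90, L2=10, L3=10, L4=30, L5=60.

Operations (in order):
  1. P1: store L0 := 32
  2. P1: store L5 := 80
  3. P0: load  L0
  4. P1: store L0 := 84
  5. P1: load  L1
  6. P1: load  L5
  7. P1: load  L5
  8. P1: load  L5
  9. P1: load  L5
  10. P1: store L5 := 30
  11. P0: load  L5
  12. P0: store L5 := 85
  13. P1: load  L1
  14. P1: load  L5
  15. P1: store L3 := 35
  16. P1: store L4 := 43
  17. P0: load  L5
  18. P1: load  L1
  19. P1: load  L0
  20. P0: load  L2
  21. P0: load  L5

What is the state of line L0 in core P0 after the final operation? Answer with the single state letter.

state = I

step 1: P1: store L0 := 32  ⟶  IM  (L0)  txn=BusRdX  M[L0]=50
step 2: P1: store L5 := 80  ⟶  IM  (L5)  txn=BusRdX  M[L5]=60
step 3: P0: load  L0  ⟶  SS  (L0)  txn=BusRd+Flush  M[L0]=32
step 4: P1: store L0 := 84  ⟶  IM  (L0)  txn=BusUpgr  M[L0]=32
step 5: P1: load  L1  ⟶  IE  (L1)  txn=BusRd  M[L1]=90
step 6: P1: load  L5  ⟶  IM  (L5)  txn=∅  M[L5]=60
step 7: P1: load  L5  ⟶  IM  (L5)  txn=∅  M[L5]=60
step 8: P1: load  L5  ⟶  IM  (L5)  txn=∅  M[L5]=60
step 9: P1: load  L5  ⟶  IM  (L5)  txn=∅  M[L5]=60
step 10: P1: store L5 := 30  ⟶  IM  (L5)  txn=∅  M[L5]=60
step 11: P0: load  L5  ⟶  SS  (L5)  txn=BusRd+Flush  M[L5]=30
step 12: P0: store L5 := 85  ⟶  MI  (L5)  txn=BusUpgr  M[L5]=30
step 13: P1: load  L1  ⟶  IE  (L1)  txn=∅  M[L1]=90
step 14: P1: load  L5  ⟶  SS  (L5)  txn=BusRd+Flush  M[L5]=85
step 15: P1: store L3 := 35  ⟶  IM  (L3)  txn=BusRdX  M[L3]=10
step 16: P1: store L4 := 43  ⟶  IM  (L4)  txn=BusRdX  M[L4]=30
step 17: P0: load  L5  ⟶  SS  (L5)  txn=∅  M[L5]=85
step 18: P1: load  L1  ⟶  IE  (L1)  txn=∅  M[L1]=90
step 19: P1: load  L0  ⟶  IM  (L0)  txn=∅  M[L0]=32
step 20: P0: load  L2  ⟶  EI  (L2)  txn=BusRd  M[L2]=10
step 21: P0: load  L5  ⟶  SS  (L5)  txn=∅  M[L5]=85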